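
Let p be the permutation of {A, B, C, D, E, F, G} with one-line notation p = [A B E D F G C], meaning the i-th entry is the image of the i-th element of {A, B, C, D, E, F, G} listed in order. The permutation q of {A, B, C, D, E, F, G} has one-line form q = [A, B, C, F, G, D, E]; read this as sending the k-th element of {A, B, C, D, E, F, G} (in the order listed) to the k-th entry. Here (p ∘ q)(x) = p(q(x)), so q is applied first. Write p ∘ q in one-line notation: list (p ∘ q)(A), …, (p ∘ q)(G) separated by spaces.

Chase each element through q then p: A → A → A; B → B → B; C → C → E; D → F → G; E → G → C; F → D → D; G → E → F.
Collecting the images, p ∘ q = [A B E G C D F].

A B E G C D F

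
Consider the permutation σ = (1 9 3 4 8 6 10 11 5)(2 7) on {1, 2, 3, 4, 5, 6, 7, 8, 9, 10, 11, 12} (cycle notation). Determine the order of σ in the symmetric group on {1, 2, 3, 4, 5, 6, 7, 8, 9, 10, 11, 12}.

18

The disjoint cycles have lengths 9, 2, 1.
The order is lcm(9, 2) = 18.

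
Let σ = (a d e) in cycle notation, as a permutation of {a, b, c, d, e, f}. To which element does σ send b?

b

b does not appear in any cycle of σ, so it is a fixed point: σ(b) = b.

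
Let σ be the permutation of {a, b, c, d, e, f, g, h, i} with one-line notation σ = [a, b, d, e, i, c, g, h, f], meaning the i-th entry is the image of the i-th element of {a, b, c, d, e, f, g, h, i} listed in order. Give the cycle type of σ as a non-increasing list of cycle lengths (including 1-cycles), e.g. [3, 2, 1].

The disjoint cycles are (a)(b)(c d e i f)(g)(h), with lengths 5, 1, 1, 1, 1 in non-increasing order.

[5, 1, 1, 1, 1]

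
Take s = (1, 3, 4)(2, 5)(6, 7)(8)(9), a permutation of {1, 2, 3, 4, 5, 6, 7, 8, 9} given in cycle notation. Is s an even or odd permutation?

even

The cycle lengths are 3, 2, 2, 1, 1.
A cycle is odd iff its length is even; s has 2 even-length cycles, so sgn(s) = (−1)^2 and s is even.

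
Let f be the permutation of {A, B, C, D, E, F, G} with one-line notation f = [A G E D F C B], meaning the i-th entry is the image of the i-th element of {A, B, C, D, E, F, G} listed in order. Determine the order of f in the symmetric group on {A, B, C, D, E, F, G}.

Writing f as disjoint cycles, the cycle lengths are 3, 2, 1, 1.
The order of f is the least common multiple of its cycle lengths: lcm(3, 2) = 6.

6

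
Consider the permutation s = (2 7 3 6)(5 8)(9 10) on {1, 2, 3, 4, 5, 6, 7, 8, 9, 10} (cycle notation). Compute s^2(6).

6 lies in the 4-cycle (2 7 3 6).
Advancing 2 steps from 6: 6 → 2 → 7.

7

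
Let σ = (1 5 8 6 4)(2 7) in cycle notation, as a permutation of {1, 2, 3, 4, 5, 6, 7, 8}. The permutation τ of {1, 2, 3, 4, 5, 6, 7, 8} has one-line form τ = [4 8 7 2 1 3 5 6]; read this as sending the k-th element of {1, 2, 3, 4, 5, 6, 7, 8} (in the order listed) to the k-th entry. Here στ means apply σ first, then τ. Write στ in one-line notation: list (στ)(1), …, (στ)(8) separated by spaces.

Chase each element through σ then τ: 1 → 5 → 1; 2 → 7 → 5; 3 → 3 → 7; 4 → 1 → 4; 5 → 8 → 6; 6 → 4 → 2; 7 → 2 → 8; 8 → 6 → 3.
Collecting the images, στ = [1 5 7 4 6 2 8 3].

1 5 7 4 6 2 8 3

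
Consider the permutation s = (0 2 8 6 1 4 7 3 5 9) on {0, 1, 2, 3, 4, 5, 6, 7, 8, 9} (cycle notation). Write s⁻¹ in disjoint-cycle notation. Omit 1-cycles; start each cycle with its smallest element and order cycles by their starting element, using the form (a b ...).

(0 9 5 3 7 4 1 6 8 2)

Inverting a permutation written in cycle notation just reverses the order within every cycle.
Reversing each cycle of s and rotating so the smallest element leads gives (0 9 5 3 7 4 1 6 8 2).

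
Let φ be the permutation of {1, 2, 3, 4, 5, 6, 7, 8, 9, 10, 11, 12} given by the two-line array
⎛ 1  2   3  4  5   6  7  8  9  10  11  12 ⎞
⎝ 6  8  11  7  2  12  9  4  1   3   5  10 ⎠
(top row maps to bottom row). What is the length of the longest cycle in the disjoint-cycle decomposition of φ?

Decomposing into disjoint cycles gives (1, 6, 12, 10, 3, 11, 5, 2, 8, 4, 7, 9); the longest has length 12.

12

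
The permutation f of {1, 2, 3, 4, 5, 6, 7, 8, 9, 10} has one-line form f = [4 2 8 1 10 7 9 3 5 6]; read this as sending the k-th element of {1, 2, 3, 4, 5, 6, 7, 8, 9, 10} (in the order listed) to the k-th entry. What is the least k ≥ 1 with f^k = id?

10

Writing f as disjoint cycles, the cycle lengths are 5, 2, 2, 1.
Since disjoint cycles commute, ord(f) = lcm(5, 2, 2) = 10.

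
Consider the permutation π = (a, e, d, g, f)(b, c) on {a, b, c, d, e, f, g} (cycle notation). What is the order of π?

10

The cycle type of π is (5, 2).
Since disjoint cycles commute, ord(π) = lcm(5, 2) = 10.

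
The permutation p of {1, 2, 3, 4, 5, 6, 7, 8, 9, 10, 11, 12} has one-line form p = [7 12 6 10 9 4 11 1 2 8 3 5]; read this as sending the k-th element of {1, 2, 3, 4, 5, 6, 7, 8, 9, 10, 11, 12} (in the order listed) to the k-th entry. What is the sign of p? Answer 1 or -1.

In disjoint-cycle form the cycle lengths are 8, 4.
A cycle of length ℓ contributes ℓ−1 transpositions, so p is a product of 7 + 3 = 10 transpositions — even.

1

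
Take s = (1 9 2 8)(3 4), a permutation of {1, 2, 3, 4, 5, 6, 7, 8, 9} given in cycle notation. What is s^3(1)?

1 lies in the 4-cycle (1 9 2 8).
Advancing 3 steps from 1: 1 → 9 → 2 → 8.

8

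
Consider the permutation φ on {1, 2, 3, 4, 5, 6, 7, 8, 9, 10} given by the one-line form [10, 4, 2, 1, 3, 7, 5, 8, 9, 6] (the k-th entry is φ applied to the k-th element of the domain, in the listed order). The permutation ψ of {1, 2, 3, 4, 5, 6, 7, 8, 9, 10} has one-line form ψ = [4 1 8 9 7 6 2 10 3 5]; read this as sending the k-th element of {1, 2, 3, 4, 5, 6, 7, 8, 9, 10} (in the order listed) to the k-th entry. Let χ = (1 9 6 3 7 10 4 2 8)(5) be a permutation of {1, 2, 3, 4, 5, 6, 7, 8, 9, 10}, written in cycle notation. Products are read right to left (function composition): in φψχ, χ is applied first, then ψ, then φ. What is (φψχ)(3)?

4

Apply the permutations in order: χ(3) = 7, then ψ(7) = 2, then φ(2) = 4. So (φψχ)(3) = 4.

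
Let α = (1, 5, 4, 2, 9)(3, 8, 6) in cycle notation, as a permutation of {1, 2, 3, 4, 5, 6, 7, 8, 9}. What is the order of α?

15

The disjoint cycles have lengths 5, 3, 1.
The order of α is the least common multiple of its cycle lengths: lcm(5, 3) = 15.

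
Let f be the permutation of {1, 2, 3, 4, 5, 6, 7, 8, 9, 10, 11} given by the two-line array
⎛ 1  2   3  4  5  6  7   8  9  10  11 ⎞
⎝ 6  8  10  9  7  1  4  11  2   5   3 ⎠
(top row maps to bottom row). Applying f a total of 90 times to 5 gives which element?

5

Tracing 5 → 7 → … returns to 5 after 9 steps, so 5 lies in a 9-cycle (2 8 11 3 10 5 7 4 9).
Since the cycle has length 9, f^90 acts on it the same as f^0 (90 mod 9 = 0).
So f^90(5) = 5.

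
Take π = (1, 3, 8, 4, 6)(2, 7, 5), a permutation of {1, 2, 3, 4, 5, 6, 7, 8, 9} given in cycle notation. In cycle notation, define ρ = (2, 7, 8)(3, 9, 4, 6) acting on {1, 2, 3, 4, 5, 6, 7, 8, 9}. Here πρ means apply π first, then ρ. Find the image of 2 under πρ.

8

π(2) = 7, then ρ(7) = 8; composing gives (πρ)(2) = 8.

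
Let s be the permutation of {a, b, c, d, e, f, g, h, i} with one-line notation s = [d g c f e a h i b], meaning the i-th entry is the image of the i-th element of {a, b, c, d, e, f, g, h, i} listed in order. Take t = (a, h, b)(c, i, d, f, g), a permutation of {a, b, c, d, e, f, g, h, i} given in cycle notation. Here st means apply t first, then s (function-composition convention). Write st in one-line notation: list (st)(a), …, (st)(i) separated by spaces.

(st)(x) = s(t(x)). Computing each image: s(t(a)) = s(h) = i, s(t(b)) = s(a) = d, s(t(c)) = s(i) = b, s(t(d)) = s(f) = a, s(t(e)) = s(e) = e, s(t(f)) = s(g) = h, s(t(g)) = s(c) = c, s(t(h)) = s(b) = g, s(t(i)) = s(d) = f.
Hence st = [i d b a e h c g f].

i d b a e h c g f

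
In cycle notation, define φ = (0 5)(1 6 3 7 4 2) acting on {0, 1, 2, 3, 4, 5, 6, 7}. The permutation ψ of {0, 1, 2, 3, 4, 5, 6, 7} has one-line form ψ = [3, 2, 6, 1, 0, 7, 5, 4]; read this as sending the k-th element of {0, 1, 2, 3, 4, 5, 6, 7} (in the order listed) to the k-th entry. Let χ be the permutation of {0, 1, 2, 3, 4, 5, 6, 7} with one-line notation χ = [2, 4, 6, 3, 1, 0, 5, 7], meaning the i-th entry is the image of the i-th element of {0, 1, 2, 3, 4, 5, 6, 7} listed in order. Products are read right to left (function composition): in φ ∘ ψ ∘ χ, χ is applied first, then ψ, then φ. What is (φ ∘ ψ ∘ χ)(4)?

Apply the permutations in order: χ(4) = 1, then ψ(1) = 2, then φ(2) = 1. So (φ ∘ ψ ∘ χ)(4) = 1.

1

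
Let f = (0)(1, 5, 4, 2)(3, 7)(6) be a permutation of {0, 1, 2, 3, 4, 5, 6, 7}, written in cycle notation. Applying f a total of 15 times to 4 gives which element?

5

4 lies in the 4-cycle (1, 5, 4, 2).
Powers repeat with period 4 on this cycle, and 15 mod 4 = 3, so f^15(4) = f^3(4).
Stepping 3 places around the cycle: 4 → 2 → 1 → 5.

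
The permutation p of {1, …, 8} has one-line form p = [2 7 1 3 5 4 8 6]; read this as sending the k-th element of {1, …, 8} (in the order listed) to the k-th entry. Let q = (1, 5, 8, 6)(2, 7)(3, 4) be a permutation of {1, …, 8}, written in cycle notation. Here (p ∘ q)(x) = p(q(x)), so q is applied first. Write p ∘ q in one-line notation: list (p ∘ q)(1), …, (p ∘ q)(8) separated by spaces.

For each element, apply q then p: 1 → 5 → 5; 2 → 7 → 8; 3 → 4 → 3; 4 → 3 → 1; 5 → 8 → 6; 6 → 1 → 2; 7 → 2 → 7; 8 → 6 → 4.
So p ∘ q in one-line form is 5 8 3 1 6 2 7 4.

5 8 3 1 6 2 7 4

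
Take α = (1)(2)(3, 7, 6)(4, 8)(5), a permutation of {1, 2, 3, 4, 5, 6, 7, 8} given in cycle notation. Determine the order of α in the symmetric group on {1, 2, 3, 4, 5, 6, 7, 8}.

6

The disjoint cycles have lengths 3, 2, 1, 1, 1.
The order of α is the least common multiple of its cycle lengths: lcm(3, 2) = 6.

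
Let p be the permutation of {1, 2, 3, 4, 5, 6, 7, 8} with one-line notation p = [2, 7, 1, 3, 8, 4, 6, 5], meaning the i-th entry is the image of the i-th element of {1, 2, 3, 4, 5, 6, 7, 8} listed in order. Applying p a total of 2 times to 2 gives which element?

6

Tracing 2 → 7 → … returns to 2 after 6 steps, so 2 lies in a 6-cycle (1 2 7 6 4 3).
Advancing 2 steps from 2: 2 → 7 → 6.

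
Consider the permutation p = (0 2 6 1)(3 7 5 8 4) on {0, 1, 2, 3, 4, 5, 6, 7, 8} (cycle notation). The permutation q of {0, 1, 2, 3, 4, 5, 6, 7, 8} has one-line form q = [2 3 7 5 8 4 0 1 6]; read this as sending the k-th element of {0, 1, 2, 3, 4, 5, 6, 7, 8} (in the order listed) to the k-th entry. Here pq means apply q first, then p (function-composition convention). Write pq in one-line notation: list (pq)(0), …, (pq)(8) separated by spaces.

6 7 5 8 4 3 2 0 1

(pq)(x) = p(q(x)). Computing each image: p(q(0)) = p(2) = 6, p(q(1)) = p(3) = 7, p(q(2)) = p(7) = 5, p(q(3)) = p(5) = 8, p(q(4)) = p(8) = 4, p(q(5)) = p(4) = 3, p(q(6)) = p(0) = 2, p(q(7)) = p(1) = 0, p(q(8)) = p(6) = 1.
Hence pq = [6 7 5 8 4 3 2 0 1].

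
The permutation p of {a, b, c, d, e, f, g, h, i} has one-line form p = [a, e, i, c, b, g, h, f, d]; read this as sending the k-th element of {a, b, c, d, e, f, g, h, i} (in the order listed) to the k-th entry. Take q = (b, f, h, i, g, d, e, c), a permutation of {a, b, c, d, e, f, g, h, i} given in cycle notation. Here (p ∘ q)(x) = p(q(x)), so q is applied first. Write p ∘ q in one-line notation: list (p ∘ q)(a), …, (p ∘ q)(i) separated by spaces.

(p ∘ q)(x) = p(q(x)). Computing each image: p(q(a)) = p(a) = a, p(q(b)) = p(f) = g, p(q(c)) = p(b) = e, p(q(d)) = p(e) = b, p(q(e)) = p(c) = i, p(q(f)) = p(h) = f, p(q(g)) = p(d) = c, p(q(h)) = p(i) = d, p(q(i)) = p(g) = h.
Hence p ∘ q = [a g e b i f c d h].

a g e b i f c d h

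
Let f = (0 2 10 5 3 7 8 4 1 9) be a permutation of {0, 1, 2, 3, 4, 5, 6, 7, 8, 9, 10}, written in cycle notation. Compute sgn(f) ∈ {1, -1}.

The cycle lengths are 10, 1.
A cycle is odd iff its length is even; f has 1 even-length cycle, so sgn(f) = (−1)^1 and f is odd.

-1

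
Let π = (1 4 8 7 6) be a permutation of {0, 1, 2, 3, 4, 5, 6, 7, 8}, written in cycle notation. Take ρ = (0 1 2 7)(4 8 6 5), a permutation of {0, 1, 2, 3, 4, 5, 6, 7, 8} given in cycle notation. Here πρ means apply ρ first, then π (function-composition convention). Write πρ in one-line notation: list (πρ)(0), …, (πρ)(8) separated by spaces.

Chase each element through ρ then π: 0 → 1 → 4; 1 → 2 → 2; 2 → 7 → 6; 3 → 3 → 3; 4 → 8 → 7; 5 → 4 → 8; 6 → 5 → 5; 7 → 0 → 0; 8 → 6 → 1.
So πρ in one-line form is 4 2 6 3 7 8 5 0 1.

4 2 6 3 7 8 5 0 1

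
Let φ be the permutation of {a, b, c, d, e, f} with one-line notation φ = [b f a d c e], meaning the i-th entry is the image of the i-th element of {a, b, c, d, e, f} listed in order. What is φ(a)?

a is element number 1 of the domain, and entry number 1 of the one-line form is b, so φ(a) = b.

b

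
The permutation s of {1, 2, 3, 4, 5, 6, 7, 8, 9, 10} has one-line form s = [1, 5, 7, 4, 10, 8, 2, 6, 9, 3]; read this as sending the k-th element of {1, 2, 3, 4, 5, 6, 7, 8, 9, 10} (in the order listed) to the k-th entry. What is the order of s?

10

The disjoint-cycle form of s has cycle lengths 5, 2, 1, 1, 1.
The order of s is the least common multiple of its cycle lengths: lcm(5, 2) = 10.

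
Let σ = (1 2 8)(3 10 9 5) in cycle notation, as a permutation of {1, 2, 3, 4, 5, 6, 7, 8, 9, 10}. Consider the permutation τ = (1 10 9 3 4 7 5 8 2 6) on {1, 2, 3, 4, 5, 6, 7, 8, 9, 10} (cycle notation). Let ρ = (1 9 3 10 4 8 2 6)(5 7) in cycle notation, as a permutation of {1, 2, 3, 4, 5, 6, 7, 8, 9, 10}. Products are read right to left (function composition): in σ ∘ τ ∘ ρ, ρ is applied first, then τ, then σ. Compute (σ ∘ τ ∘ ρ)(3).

(σ ∘ τ ∘ ρ)(3) = σ(τ(ρ(3))). ρ(3) = 10, then τ(10) = 9, then σ(9) = 5, so the result is 5.

5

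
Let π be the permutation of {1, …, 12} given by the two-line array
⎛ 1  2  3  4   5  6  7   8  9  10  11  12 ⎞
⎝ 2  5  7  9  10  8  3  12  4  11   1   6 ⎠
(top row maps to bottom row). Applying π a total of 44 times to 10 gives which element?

Tracing 10 → 11 → … returns to 10 after 5 steps, so 10 lies in a 5-cycle (1 2 5 10 11).
Since the cycle has length 5, π^44 acts on it the same as π^4 (44 mod 5 = 4).
Advancing 4 steps from 10: 10 → 11 → 1 → 2 → 5.

5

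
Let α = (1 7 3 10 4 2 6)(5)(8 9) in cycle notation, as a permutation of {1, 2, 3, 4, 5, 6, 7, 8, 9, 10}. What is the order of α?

The disjoint cycles have lengths 7, 2, 1.
The order is lcm(7, 2) = 14.

14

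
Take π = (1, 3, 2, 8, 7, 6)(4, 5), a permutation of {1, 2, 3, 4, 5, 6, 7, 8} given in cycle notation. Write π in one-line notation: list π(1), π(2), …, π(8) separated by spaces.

3 8 2 5 4 1 6 7

Image by image: 1↦3, 2↦8, 3↦2, 4↦5, 5↦4, 6↦1, 7↦6, 8↦7.
So the one-line form is 3 8 2 5 4 1 6 7.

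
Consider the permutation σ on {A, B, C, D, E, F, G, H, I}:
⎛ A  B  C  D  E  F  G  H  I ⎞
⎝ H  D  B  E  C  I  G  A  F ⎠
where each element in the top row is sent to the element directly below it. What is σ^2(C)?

D

Tracing C → B → … returns to C after 4 steps, so C lies in a 4-cycle (B D E C).
Advancing 2 steps from C: C → B → D.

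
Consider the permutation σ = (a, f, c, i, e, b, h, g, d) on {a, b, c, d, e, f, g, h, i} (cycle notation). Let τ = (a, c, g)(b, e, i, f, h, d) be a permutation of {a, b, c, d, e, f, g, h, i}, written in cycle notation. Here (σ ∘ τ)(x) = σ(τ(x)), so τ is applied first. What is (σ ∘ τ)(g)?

τ(g) = a, then σ(a) = f; composing gives (σ ∘ τ)(g) = f.

f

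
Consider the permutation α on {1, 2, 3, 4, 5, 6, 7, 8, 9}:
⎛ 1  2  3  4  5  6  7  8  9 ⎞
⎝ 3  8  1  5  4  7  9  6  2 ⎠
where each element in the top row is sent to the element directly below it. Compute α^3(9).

6

Tracing 9 → 2 → … returns to 9 after 5 steps, so 9 lies in a 5-cycle (2, 8, 6, 7, 9).
Advancing 3 steps from 9: 9 → 2 → 8 → 6.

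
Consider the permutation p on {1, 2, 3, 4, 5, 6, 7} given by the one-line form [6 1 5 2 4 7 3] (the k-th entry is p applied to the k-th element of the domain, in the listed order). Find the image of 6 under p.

7

6 is element number 6 of the domain, and entry number 6 of the one-line form is 7, so p(6) = 7.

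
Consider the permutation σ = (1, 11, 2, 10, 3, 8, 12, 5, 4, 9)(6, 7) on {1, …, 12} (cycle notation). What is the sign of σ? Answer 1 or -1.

The cycle lengths are 10, 2.
A cycle is odd iff its length is even; σ has 2 even-length cycles, so sgn(σ) = (−1)^2 and σ is even.

1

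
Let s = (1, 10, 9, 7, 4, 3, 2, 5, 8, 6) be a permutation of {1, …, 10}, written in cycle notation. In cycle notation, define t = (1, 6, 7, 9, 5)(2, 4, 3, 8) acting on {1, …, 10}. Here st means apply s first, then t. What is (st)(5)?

2

First apply s: s(5) = 8, then t(8) = 2. Thus (st)(5) = 2.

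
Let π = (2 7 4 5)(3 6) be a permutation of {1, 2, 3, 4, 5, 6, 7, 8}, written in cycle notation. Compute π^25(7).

7 lies in the 4-cycle (2 7 4 5).
On a 4-cycle, π^4 is the identity, so π^25 = π^1 there (25 ≡ 1 mod 4).
Advancing 1 step from 7: 7 → 4.

4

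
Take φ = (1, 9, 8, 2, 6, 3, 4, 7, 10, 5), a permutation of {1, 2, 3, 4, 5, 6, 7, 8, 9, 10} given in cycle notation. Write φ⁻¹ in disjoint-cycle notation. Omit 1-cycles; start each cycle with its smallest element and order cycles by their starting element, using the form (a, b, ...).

If φ sends a → b within a cycle, φ⁻¹ sends b → a; equivalently, reverse each cycle.
After reversing and putting each cycle's least element first, φ⁻¹ = (1, 5, 10, 7, 4, 3, 6, 2, 8, 9).

(1, 5, 10, 7, 4, 3, 6, 2, 8, 9)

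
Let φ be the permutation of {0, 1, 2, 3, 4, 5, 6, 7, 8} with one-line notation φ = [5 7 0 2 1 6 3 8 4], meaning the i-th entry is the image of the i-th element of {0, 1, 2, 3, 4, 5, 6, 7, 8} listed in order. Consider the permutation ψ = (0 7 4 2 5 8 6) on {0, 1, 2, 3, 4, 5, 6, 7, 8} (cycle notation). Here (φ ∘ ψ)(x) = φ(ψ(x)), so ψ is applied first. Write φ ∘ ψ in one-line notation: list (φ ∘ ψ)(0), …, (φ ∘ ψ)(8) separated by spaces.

8 7 6 2 0 4 5 1 3

Chase each element through ψ then φ: 0 → 7 → 8; 1 → 1 → 7; 2 → 5 → 6; 3 → 3 → 2; 4 → 2 → 0; 5 → 8 → 4; 6 → 0 → 5; 7 → 4 → 1; 8 → 6 → 3.
Collecting the images, φ ∘ ψ = [8 7 6 2 0 4 5 1 3].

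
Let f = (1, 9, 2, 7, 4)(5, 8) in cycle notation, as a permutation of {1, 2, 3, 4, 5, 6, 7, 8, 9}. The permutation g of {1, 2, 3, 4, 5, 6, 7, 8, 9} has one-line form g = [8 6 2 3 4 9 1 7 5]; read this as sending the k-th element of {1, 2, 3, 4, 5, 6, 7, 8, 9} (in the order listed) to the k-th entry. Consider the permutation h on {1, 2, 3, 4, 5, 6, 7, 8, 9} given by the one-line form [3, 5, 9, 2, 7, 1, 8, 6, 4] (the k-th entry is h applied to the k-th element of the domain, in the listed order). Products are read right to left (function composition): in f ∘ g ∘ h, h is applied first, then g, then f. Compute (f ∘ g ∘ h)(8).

(f ∘ g ∘ h)(8) = f(g(h(8))). h(8) = 6, then g(6) = 9, then f(9) = 2, so the result is 2.

2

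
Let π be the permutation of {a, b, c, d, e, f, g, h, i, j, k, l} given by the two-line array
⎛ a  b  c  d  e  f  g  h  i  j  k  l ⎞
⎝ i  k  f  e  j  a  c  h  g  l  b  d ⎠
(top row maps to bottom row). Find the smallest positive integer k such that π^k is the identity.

20

Decomposing into disjoint cycles gives cycle lengths 5, 4, 2, 1.
The order is lcm(5, 4, 2) = 20.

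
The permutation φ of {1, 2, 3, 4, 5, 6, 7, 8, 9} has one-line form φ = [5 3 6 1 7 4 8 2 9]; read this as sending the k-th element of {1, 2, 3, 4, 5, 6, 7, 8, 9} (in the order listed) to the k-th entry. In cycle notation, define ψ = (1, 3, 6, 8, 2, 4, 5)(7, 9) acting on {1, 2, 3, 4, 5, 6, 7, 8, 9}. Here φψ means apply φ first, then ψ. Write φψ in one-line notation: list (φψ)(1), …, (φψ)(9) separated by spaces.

For each element, apply φ then ψ: 1 → 5 → 1; 2 → 3 → 6; 3 → 6 → 8; 4 → 1 → 3; 5 → 7 → 9; 6 → 4 → 5; 7 → 8 → 2; 8 → 2 → 4; 9 → 9 → 7.
So φψ in one-line form is 1 6 8 3 9 5 2 4 7.

1 6 8 3 9 5 2 4 7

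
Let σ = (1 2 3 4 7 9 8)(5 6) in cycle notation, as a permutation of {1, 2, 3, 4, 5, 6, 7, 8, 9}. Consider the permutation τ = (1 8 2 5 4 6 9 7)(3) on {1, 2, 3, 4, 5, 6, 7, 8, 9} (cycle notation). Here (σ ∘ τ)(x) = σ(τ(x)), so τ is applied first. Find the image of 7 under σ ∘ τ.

2

(σ ∘ τ)(7) = σ(τ(7)). τ(7) = 1, then σ(1) = 2. So (σ ∘ τ)(7) = 2.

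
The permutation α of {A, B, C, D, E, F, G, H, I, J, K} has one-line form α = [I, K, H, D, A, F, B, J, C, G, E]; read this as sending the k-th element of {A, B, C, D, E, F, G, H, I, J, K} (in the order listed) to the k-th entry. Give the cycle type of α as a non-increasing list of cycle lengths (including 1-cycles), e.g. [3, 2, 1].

The disjoint cycles are (A, I, C, H, J, G, B, K, E)(D)(F), with lengths 9, 1, 1 in non-increasing order.

[9, 1, 1]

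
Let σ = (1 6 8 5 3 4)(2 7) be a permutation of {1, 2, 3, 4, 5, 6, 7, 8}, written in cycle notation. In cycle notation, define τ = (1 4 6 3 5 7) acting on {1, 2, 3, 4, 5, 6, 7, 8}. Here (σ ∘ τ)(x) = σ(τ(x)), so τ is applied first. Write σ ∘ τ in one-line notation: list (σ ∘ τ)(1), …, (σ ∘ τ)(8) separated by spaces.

1 7 3 8 2 4 6 5

Chase each element through τ then σ: 1 → 4 → 1; 2 → 2 → 7; 3 → 5 → 3; 4 → 6 → 8; 5 → 7 → 2; 6 → 3 → 4; 7 → 1 → 6; 8 → 8 → 5.
So σ ∘ τ in one-line form is 1 7 3 8 2 4 6 5.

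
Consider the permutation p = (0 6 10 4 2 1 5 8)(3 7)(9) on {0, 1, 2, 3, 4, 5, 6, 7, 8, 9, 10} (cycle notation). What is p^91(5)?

6

5 lies in the 8-cycle (0 6 10 4 2 1 5 8).
Since the cycle has length 8, p^91 acts on it the same as p^3 (91 mod 8 = 3).
Advancing 3 steps from 5: 5 → 8 → 0 → 6.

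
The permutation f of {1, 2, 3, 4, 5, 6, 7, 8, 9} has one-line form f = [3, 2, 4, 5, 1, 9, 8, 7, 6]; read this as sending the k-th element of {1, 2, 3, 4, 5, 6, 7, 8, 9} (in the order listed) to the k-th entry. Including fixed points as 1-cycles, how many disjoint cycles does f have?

The cycle decomposition is (1 3 4 5)(2)(6 9)(7 8), which has 4 cycles (counting 1-cycles).

4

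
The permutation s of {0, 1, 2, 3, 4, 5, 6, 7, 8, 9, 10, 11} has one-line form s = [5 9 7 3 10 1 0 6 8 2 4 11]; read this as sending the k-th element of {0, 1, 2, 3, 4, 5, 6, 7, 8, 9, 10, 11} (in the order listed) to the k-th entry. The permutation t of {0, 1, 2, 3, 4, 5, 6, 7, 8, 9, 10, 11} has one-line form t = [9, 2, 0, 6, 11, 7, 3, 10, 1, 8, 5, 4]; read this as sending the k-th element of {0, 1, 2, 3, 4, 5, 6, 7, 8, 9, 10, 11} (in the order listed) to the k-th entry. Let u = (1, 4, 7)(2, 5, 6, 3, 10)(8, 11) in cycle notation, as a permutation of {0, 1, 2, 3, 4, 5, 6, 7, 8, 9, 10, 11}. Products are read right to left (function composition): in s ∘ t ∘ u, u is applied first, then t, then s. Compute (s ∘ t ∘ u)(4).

Chase 4: u(4) = 7; t(7) = 10; s(10) = 4. Hence (s ∘ t ∘ u)(4) = 4.

4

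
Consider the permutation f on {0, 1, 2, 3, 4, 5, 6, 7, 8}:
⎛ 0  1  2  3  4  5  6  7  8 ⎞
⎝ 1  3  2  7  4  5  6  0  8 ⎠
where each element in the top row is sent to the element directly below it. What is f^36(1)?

Tracing 1 → 3 → … returns to 1 after 4 steps, so 1 lies in a 4-cycle (0, 1, 3, 7).
Since the cycle has length 4, f^36 acts on it the same as f^0 (36 mod 4 = 0).
So f^36(1) = 1.

1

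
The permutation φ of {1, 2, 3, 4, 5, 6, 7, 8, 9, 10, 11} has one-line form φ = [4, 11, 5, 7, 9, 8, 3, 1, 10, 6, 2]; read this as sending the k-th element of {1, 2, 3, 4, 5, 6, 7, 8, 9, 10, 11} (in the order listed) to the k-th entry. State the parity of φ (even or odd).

odd

In disjoint-cycle form the cycle lengths are 9, 2.
A cycle of length ℓ contributes ℓ−1 transpositions, so φ is a product of 8 + 1 = 9 transpositions — odd.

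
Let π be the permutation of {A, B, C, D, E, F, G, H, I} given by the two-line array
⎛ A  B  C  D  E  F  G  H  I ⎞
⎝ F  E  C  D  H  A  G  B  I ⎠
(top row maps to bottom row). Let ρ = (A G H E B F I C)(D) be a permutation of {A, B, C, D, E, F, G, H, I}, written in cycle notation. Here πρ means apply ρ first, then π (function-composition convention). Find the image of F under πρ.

I

(πρ)(F) = π(ρ(F)). ρ(F) = I, then π(I) = I. So (πρ)(F) = I.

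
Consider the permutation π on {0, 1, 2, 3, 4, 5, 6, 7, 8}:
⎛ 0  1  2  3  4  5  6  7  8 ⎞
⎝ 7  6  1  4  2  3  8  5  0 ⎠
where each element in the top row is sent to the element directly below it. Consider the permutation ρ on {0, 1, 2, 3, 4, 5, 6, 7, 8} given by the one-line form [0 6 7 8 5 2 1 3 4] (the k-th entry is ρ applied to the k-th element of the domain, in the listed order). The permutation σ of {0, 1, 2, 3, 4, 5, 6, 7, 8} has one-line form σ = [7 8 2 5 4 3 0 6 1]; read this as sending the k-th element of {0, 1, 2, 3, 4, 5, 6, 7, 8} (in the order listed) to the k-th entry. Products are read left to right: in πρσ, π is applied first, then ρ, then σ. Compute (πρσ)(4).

6

Chase 4: π(4) = 2; ρ(2) = 7; σ(7) = 6. Hence (πρσ)(4) = 6.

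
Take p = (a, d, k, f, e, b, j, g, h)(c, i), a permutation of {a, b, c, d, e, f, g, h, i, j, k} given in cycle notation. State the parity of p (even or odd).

The cycle lengths are 9, 2.
A cycle is odd iff its length is even; p has 1 even-length cycle, so sgn(p) = (−1)^1 and p is odd.

odd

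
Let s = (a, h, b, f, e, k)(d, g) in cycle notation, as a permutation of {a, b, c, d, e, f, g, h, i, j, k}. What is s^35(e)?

e lies in the 6-cycle (a, h, b, f, e, k).
Powers repeat with period 6 on this cycle, and 35 mod 6 = 5, so s^35(e) = s^5(e).
Stepping 5 places around the cycle: e → k → a → h → b → f.

f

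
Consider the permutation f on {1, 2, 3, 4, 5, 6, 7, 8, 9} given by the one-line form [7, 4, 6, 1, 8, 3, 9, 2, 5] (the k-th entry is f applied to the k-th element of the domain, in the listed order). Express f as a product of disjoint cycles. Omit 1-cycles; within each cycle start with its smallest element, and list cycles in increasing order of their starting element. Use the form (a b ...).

(1 7 9 5 8 2 4)(3 6)

From 1: 1 → 7 → 9 → 5 → 8 → 2 → 4 → 1, closing the cycle (1 7 9 5 8 2 4).
Continuing from each remaining unvisited element yields (1 7 9 5 8 2 4)(3 6).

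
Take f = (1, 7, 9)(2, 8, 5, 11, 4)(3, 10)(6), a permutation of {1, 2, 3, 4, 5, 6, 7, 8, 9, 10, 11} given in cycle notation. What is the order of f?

30

The disjoint cycles have lengths 5, 3, 2, 1.
Since disjoint cycles commute, ord(f) = lcm(5, 3, 2) = 30.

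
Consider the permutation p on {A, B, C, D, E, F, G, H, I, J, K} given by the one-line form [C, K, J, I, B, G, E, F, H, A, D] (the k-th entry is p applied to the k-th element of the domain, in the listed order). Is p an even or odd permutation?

odd

In disjoint-cycle form the cycle lengths are 8, 3.
A cycle is odd iff its length is even; p has 1 even-length cycle, so sgn(p) = (−1)^1 and p is odd.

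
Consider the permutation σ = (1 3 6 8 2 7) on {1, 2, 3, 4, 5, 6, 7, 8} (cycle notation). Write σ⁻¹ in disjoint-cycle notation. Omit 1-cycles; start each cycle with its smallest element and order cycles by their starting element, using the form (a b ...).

If σ sends a → b within a cycle, σ⁻¹ sends b → a; equivalently, reverse each cycle.
After reversing and putting each cycle's least element first, σ⁻¹ = (1 7 2 8 6 3).

(1 7 2 8 6 3)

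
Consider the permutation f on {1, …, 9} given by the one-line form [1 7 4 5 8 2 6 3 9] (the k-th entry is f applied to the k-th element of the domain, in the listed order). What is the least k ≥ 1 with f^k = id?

Writing f as disjoint cycles, the cycle lengths are 4, 3, 1, 1.
The order is lcm(4, 3) = 12.

12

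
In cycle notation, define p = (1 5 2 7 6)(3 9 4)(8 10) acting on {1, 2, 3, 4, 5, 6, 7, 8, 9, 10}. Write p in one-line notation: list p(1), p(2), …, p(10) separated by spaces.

5 7 9 3 2 1 6 10 4 8

Image by image: 1→5, 2→7, 3→9, 4→3, 5→2, 6→1, 7→6, 8→10, 9→4, 10→8.
So the one-line form is 5 7 9 3 2 1 6 10 4 8.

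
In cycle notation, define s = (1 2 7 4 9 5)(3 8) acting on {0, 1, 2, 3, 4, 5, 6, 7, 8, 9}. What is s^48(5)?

5 lies in the 6-cycle (1 2 7 4 9 5).
On a 6-cycle, s^6 is the identity, so s^48 = s^0 there (48 ≡ 0 mod 6).
So s^48(5) = 5.

5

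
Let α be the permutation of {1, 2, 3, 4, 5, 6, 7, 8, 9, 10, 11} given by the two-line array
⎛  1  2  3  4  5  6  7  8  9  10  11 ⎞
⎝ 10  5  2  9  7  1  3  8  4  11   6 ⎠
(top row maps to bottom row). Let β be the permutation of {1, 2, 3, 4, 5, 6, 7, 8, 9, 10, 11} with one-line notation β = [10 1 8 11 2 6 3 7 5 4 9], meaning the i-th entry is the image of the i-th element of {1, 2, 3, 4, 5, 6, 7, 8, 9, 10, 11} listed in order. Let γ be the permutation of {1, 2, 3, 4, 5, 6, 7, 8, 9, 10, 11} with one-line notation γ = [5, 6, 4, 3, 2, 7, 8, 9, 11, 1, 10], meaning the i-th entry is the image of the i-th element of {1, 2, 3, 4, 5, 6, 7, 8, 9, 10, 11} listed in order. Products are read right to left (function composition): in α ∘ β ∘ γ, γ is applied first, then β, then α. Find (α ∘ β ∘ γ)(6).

Apply the permutations in order: γ(6) = 7, then β(7) = 3, then α(3) = 2. So (α ∘ β ∘ γ)(6) = 2.

2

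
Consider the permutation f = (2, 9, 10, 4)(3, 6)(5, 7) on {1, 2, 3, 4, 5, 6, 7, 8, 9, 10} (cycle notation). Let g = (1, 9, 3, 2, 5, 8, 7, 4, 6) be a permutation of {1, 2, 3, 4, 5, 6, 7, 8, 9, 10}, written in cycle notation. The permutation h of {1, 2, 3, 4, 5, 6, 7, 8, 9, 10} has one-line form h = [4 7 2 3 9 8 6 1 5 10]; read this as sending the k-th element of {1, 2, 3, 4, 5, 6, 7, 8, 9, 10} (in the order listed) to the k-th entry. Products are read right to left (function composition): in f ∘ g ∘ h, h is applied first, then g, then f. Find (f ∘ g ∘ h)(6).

Apply the permutations in order: h(6) = 8, then g(8) = 7, then f(7) = 5. So (f ∘ g ∘ h)(6) = 5.

5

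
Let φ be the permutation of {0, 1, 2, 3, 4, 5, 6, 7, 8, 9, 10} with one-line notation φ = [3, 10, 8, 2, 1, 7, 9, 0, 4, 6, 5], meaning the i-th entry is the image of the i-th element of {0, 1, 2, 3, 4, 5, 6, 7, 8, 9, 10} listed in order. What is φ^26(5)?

10

Tracing 5 → 7 → … returns to 5 after 9 steps, so 5 lies in a 9-cycle (0, 3, 2, 8, 4, 1, 10, 5, 7).
On a 9-cycle, φ^9 is the identity, so φ^26 = φ^8 there (26 ≡ 8 mod 9).
Advancing 8 steps from 5: 5 → 7 → 0 → 3 → 2 → 8 → 4 → 1 → 10.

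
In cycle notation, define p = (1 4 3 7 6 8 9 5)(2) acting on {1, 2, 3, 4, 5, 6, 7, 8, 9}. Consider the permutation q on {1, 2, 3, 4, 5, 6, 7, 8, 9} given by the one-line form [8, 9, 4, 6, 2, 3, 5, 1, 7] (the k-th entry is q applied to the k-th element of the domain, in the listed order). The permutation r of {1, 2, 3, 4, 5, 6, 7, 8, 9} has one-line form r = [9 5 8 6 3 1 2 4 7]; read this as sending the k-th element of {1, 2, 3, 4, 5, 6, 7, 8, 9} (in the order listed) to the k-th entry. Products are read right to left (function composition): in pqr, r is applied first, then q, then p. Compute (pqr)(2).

Chase 2: r(2) = 5; q(5) = 2; p(2) = 2. Hence (pqr)(2) = 2.

2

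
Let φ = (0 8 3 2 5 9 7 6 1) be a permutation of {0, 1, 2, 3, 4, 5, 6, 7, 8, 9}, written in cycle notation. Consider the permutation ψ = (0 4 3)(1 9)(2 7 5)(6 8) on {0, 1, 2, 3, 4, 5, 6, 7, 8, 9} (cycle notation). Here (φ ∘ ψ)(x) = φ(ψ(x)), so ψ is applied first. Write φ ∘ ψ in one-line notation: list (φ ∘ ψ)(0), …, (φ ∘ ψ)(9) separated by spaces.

(φ ∘ ψ)(x) = φ(ψ(x)). Computing each image: φ(ψ(0)) = φ(4) = 4, φ(ψ(1)) = φ(9) = 7, φ(ψ(2)) = φ(7) = 6, φ(ψ(3)) = φ(0) = 8, φ(ψ(4)) = φ(3) = 2, φ(ψ(5)) = φ(2) = 5, φ(ψ(6)) = φ(8) = 3, φ(ψ(7)) = φ(5) = 9, φ(ψ(8)) = φ(6) = 1, φ(ψ(9)) = φ(1) = 0.
Hence φ ∘ ψ = [4 7 6 8 2 5 3 9 1 0].

4 7 6 8 2 5 3 9 1 0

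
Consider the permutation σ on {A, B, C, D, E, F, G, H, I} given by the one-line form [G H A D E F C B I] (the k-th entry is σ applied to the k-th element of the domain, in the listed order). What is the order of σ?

Decomposing into disjoint cycles gives cycle lengths 3, 2, 1, 1, 1, 1.
The order of σ is the least common multiple of its cycle lengths: lcm(3, 2) = 6.

6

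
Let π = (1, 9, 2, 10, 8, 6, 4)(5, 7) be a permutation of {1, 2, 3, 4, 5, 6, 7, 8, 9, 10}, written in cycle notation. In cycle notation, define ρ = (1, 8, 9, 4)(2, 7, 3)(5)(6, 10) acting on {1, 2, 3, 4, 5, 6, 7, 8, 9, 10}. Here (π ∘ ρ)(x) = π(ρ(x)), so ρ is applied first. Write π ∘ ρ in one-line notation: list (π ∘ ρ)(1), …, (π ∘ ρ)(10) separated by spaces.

Chase each element through ρ then π: 1 → 8 → 6; 2 → 7 → 5; 3 → 2 → 10; 4 → 1 → 9; 5 → 5 → 7; 6 → 10 → 8; 7 → 3 → 3; 8 → 9 → 2; 9 → 4 → 1; 10 → 6 → 4.
Collecting the images, π ∘ ρ = [6 5 10 9 7 8 3 2 1 4].

6 5 10 9 7 8 3 2 1 4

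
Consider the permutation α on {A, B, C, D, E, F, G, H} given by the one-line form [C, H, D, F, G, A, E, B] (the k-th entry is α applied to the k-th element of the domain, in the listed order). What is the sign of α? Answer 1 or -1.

In disjoint-cycle form the cycle lengths are 4, 2, 2.
A cycle is odd iff its length is even; α has 3 even-length cycles, so sgn(α) = (−1)^3 and α is odd.

-1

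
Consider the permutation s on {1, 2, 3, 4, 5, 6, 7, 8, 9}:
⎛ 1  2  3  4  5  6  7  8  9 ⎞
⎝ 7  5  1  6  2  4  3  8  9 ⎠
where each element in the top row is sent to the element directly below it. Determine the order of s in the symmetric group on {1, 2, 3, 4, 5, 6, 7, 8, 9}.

6

Decomposing into disjoint cycles gives cycle lengths 3, 2, 2, 1, 1.
Since disjoint cycles commute, ord(s) = lcm(3, 2, 2) = 6.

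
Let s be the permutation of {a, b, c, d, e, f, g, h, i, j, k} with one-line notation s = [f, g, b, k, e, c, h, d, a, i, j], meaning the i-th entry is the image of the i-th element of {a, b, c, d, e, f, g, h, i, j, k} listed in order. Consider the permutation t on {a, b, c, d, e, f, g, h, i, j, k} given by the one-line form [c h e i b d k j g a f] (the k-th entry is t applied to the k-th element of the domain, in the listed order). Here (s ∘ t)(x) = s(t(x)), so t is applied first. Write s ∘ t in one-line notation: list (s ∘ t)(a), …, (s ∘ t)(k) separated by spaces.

(s ∘ t)(x) = s(t(x)). Computing each image: s(t(a)) = s(c) = b, s(t(b)) = s(h) = d, s(t(c)) = s(e) = e, s(t(d)) = s(i) = a, s(t(e)) = s(b) = g, s(t(f)) = s(d) = k, s(t(g)) = s(k) = j, s(t(h)) = s(j) = i, s(t(i)) = s(g) = h, s(t(j)) = s(a) = f, s(t(k)) = s(f) = c.
Hence s ∘ t = [b d e a g k j i h f c].

b d e a g k j i h f c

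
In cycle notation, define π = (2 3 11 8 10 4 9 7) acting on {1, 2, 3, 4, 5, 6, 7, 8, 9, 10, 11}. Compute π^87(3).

3 lies in the 8-cycle (2 3 11 8 10 4 9 7).
Since the cycle has length 8, π^87 acts on it the same as π^7 (87 mod 8 = 7).
Advancing 7 steps from 3: 3 → 11 → 8 → 10 → 4 → 9 → 7 → 2.

2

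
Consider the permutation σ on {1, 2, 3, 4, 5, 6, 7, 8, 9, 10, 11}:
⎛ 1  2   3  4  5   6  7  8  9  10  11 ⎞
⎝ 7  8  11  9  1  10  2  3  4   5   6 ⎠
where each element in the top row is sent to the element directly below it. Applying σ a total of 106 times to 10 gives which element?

11

Tracing 10 → 5 → … returns to 10 after 9 steps, so 10 lies in a 9-cycle (1, 7, 2, 8, 3, 11, 6, 10, 5).
Since the cycle has length 9, σ^106 acts on it the same as σ^7 (106 mod 9 = 7).
Stepping 7 places around the cycle: 10 → 5 → 1 → 7 → 2 → 8 → 3 → 11.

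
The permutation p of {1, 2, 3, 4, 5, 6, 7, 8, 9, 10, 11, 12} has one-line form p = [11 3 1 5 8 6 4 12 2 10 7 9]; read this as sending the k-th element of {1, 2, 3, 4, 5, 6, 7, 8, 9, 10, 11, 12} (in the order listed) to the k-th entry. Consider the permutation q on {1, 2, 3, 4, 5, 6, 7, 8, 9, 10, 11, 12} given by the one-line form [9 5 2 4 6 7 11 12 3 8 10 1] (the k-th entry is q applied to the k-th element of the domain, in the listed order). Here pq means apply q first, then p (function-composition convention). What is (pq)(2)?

q(2) = 5, then p(5) = 8; composing gives (pq)(2) = 8.

8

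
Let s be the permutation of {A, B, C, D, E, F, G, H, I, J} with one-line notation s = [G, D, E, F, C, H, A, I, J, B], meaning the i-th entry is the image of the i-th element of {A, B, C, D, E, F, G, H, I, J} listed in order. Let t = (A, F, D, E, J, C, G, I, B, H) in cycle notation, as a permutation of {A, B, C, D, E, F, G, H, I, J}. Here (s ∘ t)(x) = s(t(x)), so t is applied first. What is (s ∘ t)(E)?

(s ∘ t)(E) = s(t(E)). t(E) = J, then s(J) = B. So (s ∘ t)(E) = B.

B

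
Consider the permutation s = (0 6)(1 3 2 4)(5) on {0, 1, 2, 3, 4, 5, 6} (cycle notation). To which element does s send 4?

4 appears in (1 3 2 4); the next entry (wrapping around) is 1.

1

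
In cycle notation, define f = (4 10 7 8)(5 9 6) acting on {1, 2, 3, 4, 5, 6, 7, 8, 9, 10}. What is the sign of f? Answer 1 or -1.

-1

The cycle lengths are 4, 3, 1, 1, 1.
A cycle of length ℓ contributes ℓ−1 transpositions, so f is a product of 3 + 2 = 5 transpositions — odd.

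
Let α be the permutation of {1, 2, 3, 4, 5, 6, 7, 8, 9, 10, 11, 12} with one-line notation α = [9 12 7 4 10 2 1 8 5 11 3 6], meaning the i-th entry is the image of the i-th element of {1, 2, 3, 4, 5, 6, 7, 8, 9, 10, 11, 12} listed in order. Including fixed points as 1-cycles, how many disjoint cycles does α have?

The cycle decomposition is (1, 9, 5, 10, 11, 3, 7)(2, 12, 6)(4)(8), which has 4 cycles (counting 1-cycles).

4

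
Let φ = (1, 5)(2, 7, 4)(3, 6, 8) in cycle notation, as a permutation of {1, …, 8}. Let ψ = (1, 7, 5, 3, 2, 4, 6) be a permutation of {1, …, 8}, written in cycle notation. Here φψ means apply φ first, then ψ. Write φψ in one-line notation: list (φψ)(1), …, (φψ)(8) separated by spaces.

3 5 1 4 7 8 6 2

For each element, apply φ then ψ: 1 → 5 → 3; 2 → 7 → 5; 3 → 6 → 1; 4 → 2 → 4; 5 → 1 → 7; 6 → 8 → 8; 7 → 4 → 6; 8 → 3 → 2.
Collecting the images, φψ = [3 5 1 4 7 8 6 2].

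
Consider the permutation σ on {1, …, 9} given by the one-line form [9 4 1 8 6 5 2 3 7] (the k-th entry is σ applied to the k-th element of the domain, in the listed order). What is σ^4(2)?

Tracing 2 → 4 → … returns to 2 after 7 steps, so 2 lies in a 7-cycle (1, 9, 7, 2, 4, 8, 3).
Stepping 4 places around the cycle: 2 → 4 → 8 → 3 → 1.

1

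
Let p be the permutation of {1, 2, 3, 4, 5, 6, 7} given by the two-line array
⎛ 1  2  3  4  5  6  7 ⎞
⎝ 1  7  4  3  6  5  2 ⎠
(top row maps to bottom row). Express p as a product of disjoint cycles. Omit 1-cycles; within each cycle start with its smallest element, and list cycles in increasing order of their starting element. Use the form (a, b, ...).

(2, 7)(3, 4)(5, 6)

From 2: 2 → 7 → 2, closing the cycle (2, 7).
Repeating from the next unused element and collecting all non-trivial cycles gives (2, 7)(3, 4)(5, 6).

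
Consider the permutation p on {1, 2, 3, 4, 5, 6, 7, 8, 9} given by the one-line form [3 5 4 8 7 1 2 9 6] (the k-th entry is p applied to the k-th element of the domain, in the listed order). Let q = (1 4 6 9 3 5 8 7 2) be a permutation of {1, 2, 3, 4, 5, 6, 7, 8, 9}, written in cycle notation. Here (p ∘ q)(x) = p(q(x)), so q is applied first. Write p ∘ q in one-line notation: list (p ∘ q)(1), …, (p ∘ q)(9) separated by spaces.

(p ∘ q)(x) = p(q(x)). Computing each image: p(q(1)) = p(4) = 8, p(q(2)) = p(1) = 3, p(q(3)) = p(5) = 7, p(q(4)) = p(6) = 1, p(q(5)) = p(8) = 9, p(q(6)) = p(9) = 6, p(q(7)) = p(2) = 5, p(q(8)) = p(7) = 2, p(q(9)) = p(3) = 4.
Hence p ∘ q = [8 3 7 1 9 6 5 2 4].

8 3 7 1 9 6 5 2 4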